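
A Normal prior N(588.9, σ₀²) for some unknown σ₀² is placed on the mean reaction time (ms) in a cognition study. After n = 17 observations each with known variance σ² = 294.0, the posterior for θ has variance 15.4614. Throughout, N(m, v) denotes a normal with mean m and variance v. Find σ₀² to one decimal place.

σ₀² = 145.9

For the Normal–Normal model with known σ², precisions add: τ_n = τ₀ + n/σ².
So 1/σ₀² = 1/15.4614 − 17/294.0 = 0.064677 − 0.057823 = 0.006854.
Hence σ₀² = 1/0.006854 ≈ 145.9.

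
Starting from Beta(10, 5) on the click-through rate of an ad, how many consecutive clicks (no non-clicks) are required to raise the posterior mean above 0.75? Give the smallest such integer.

After k clicks and 0 non-clicks the posterior is Beta(10+k, 5), with mean (10+k)/(10+5+k).
Set (10+k)/(15+k) > 0.75 and solve: k > (0.75·15 − 10)/(1 − 0.75) = 5.000.
The smallest integer exceeding 5.000 is 6.

k = 6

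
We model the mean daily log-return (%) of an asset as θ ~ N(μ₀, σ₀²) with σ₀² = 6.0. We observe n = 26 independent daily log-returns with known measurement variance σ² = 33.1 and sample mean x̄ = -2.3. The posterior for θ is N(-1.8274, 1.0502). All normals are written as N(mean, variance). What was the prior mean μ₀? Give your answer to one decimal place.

The posterior mean is a precision-weighted average: μ_n = (τ₀μ₀ + τ_data·x̄)/(τ₀+τ_data), with τ₀=1/σ₀² and τ_data=n/σ².
Here τ₀ = 1/6.0 = 0.166667 and τ_data = 26/33.1 = 0.785498, so τ_n = 0.952165.
Rearranging for μ₀: μ₀ = (μ_n·τ_n − τ_data·x̄)/τ₀ = (-1.8274·0.952165 − 0.785498·-2.3) / 0.166667 = 0.066659/0.166667 ≈ 0.4.

μ₀ = 0.4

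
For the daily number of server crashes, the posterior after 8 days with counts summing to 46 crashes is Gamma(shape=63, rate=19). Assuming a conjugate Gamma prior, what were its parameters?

Gamma(shape=17, rate=11)

A Gamma(α, β) prior (rate parametrization) on a Poisson rate with n observations summing to S gives posterior Gamma(α+S, β+n).
So α = 63 − 46 = 17 and β = 19 − 8 = 11.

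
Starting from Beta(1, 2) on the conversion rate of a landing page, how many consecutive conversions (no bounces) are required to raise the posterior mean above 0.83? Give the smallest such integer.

k = 9

After k conversions and 0 bounces the posterior is Beta(1+k, 2), with mean (1+k)/(1+2+k).
Set (1+k)/(3+k) > 0.83 and solve: k > (0.83·3 − 1)/(1 − 0.83) = 8.765.
The smallest integer exceeding 8.765 is 9, and checking k=9: (10)/(12) = 0.8333 > 0.83.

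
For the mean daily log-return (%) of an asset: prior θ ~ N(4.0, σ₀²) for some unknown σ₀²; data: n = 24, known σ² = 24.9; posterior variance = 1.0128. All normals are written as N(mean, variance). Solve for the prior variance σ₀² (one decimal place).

σ₀² = 42.5

For the Normal–Normal model with known σ², precisions add: τ_n = τ₀ + n/σ².
So 1/σ₀² = 1/1.0128 − 24/24.9 = 0.987362 − 0.963855 = 0.023507.
Hence σ₀² = 1/0.023507 ≈ 42.5.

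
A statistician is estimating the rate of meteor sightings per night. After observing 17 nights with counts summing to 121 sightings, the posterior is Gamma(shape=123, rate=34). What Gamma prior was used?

Gamma–Poisson conjugacy: posterior shape = α + Σxᵢ, posterior rate = β + n.
So α = 123 − 121 = 2 and β = 34 − 17 = 17.

Gamma(shape=2, rate=17)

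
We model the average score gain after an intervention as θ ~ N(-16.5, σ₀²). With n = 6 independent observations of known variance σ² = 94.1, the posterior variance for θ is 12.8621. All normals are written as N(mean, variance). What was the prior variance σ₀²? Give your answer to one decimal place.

For the Normal–Normal model with known σ², precisions add: τ_n = τ₀ + n/σ².
So 1/σ₀² = 1/12.8621 − 6/94.1 = 0.077748 − 0.063762 = 0.013986.
Hence σ₀² = 1/0.013986 ≈ 71.5.

σ₀² = 71.5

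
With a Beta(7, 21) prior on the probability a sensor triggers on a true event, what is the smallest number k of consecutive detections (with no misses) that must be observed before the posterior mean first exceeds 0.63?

After k detections and 0 misses the posterior is Beta(7+k, 21), with mean (7+k)/(7+21+k).
Set (7+k)/(28+k) > 0.63 and solve: k > (0.63·28 − 7)/(1 − 0.63) = 28.757.
The smallest integer exceeding 28.757 is 29, and checking k=29: (36)/(57) = 0.6316 > 0.63.

k = 29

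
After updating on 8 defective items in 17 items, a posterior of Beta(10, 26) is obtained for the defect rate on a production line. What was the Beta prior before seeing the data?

Beta is conjugate to the binomial likelihood: posterior = Beta(a+s, b+f).
So a = 10 − 8 = 2 and b = 26 − 9 = 17.

Beta(2, 17)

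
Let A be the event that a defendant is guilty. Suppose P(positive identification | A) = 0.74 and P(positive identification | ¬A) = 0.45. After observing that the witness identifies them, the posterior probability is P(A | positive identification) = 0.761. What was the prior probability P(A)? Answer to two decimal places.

P(A) = 0.66

Bayes' rule in odds form gives O(A|E) = O(A)·[P(E|A)/P(E|¬A)], hence O(A) = O(A|E)/LR.
Posterior odds = 0.761/(1−0.761) = 3.1841. LR = 0.74/0.45 = 1.6444.
Prior odds = 3.1841/1.6444 = 1.9363, so P(A) = 1.9363/(1+1.9363) ≈ 0.66.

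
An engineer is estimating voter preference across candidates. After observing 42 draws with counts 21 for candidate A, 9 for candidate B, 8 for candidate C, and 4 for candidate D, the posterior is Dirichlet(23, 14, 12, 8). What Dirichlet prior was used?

For a Dirichlet(α) prior with multinomial counts c, the posterior is Dirichlet(α + c) componentwise.
Subtract each count from the matching posterior parameter: 23−21=2, 14−9=5, 12−8=4, 8−4=4.

Dirichlet(2, 5, 4, 4)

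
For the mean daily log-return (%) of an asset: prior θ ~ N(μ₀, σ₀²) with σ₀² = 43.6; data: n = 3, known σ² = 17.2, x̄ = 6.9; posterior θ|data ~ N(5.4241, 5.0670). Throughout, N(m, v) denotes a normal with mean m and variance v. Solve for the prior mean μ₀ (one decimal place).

With known observation variance, the Normal–Normal posterior has precision τ_n = τ₀ + n/σ² and mean μ_n = (τ₀μ₀ + (n/σ²)x̄)/τ_n.
Here τ₀ = 1/43.6 = 0.022936 and τ_data = 3/17.2 = 0.174419, so τ_n = 0.197355.
Rearranging for μ₀: μ₀ = (μ_n·τ_n − τ_data·x̄)/τ₀ = (5.4241·0.197355 − 0.174419·6.9) / 0.022936 = -0.133018/0.022936 ≈ -5.8.

μ₀ = -5.8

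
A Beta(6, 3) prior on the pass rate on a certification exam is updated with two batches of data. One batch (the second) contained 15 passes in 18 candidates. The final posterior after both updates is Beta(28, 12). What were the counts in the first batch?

7 passes and 6 failures

Sequential conjugate updates are equivalent to a single update on the pooled data, so total successes = posterior α − prior α and total failures = posterior β − prior β.
Total across both batches: 28−6=22 passes, 12−3=9 failures.
Subtract the second batch: 22−15=7 passes and 9−3=6 failures.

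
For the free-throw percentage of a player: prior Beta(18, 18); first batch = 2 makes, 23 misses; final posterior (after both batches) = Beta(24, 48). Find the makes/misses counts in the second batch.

Sequential conjugate updates are equivalent to a single update on the pooled data, so total successes = posterior α − prior α and total failures = posterior β − prior β.
Total across both batches: 24−18=6 makes, 48−18=30 misses.
Subtract the first batch: 6−2=4 makes and 30−23=7 misses.

4 makes and 7 misses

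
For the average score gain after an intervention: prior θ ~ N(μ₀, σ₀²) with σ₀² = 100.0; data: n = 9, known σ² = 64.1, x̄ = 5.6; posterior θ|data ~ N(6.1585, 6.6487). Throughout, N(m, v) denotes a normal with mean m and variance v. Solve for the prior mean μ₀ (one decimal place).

With known observation variance, the Normal–Normal posterior has precision τ_n = τ₀ + n/σ² and mean μ_n = (τ₀μ₀ + (n/σ²)x̄)/τ_n.
Here τ₀ = 1/100.0 = 0.010000 and τ_data = 9/64.1 = 0.140406, so τ_n = 0.150406.
Rearranging for μ₀: μ₀ = (μ_n·τ_n − τ_data·x̄)/τ₀ = (6.1585·0.150406 − 0.140406·5.6) / 0.010000 = 0.140002/0.010000 ≈ 14.0.

μ₀ = 14.0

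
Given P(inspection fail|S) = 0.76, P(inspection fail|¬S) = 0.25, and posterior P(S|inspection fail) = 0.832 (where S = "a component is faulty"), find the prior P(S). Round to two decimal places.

In odds form, posterior odds = prior odds × likelihood ratio, so prior odds = posterior odds ÷ LR.
Posterior odds = 0.832/(1−0.832) = 4.9524. LR = 0.76/0.25 = 3.0400.
Prior odds = 4.9524/3.0400 = 1.6291, so P(S) = 1.6291/(1+1.6291) ≈ 0.62.

P(S) = 0.62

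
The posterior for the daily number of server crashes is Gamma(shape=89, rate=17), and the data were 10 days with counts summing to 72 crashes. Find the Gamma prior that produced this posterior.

A Gamma(α, β) prior (rate parametrization) on a Poisson rate with n observations summing to S gives posterior Gamma(α+S, β+n).
So α = 89 − 72 = 17 and β = 17 − 10 = 7.

Gamma(shape=17, rate=7)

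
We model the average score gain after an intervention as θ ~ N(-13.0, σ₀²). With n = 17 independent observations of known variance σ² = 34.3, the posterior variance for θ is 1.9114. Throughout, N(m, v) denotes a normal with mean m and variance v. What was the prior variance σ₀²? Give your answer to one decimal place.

Posterior precision equals prior precision plus data precision: 1/σ_n² = 1/σ₀² + n/σ².
So 1/σ₀² = 1/1.9114 − 17/34.3 = 0.523177 − 0.495627 = 0.027550.
Hence σ₀² = 1/0.027550 ≈ 36.3.

σ₀² = 36.3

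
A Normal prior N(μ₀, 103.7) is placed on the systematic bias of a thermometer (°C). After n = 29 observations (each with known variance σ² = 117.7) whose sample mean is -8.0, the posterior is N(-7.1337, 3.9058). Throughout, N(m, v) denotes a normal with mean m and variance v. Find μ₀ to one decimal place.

μ₀ = 15.0

With known observation variance, the Normal–Normal posterior has precision τ_n = τ₀ + n/σ² and mean μ_n = (τ₀μ₀ + (n/σ²)x̄)/τ_n.
Here τ₀ = 1/103.7 = 0.009643 and τ_data = 29/117.7 = 0.246389, so τ_n = 0.256032.
Rearranging for μ₀: μ₀ = (μ_n·τ_n − τ_data·x̄)/τ₀ = (-7.1337·0.256032 − 0.246389·-8.0) / 0.009643 = 0.144657/0.009643 ≈ 15.0.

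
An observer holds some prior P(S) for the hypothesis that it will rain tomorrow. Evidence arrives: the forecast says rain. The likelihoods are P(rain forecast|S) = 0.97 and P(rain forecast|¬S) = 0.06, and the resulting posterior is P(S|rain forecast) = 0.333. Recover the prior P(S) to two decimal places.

In odds form, posterior odds = prior odds × likelihood ratio, so prior odds = posterior odds ÷ LR.
Posterior odds = 0.333/(1−0.333) = 0.4993. LR = 0.97/0.06 = 16.1667.
Prior odds = 0.4993/16.1667 = 0.0309, so P(S) = 0.0309/(1+0.0309) ≈ 0.03.

P(S) = 0.03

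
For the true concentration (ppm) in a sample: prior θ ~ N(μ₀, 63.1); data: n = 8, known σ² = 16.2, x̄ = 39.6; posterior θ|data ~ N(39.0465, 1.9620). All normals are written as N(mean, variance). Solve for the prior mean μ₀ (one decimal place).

With known observation variance, the Normal–Normal posterior has precision τ_n = τ₀ + n/σ² and mean μ_n = (τ₀μ₀ + (n/σ²)x̄)/τ_n.
Here τ₀ = 1/63.1 = 0.015848 and τ_data = 8/16.2 = 0.493827, so τ_n = 0.509675.
Rearranging for μ₀: μ₀ = (μ_n·τ_n − τ_data·x̄)/τ₀ = (39.0465·0.509675 − 0.493827·39.6) / 0.015848 = 0.345476/0.015848 ≈ 21.8.

μ₀ = 21.8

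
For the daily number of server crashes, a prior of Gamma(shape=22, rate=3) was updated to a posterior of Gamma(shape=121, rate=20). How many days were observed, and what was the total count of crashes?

n = 17 days with total 99 crashes

A Gamma(α, β) prior (rate parametrization) on a Poisson rate with n observations summing to S gives posterior Gamma(α+S, β+n).
Matching: Σxᵢ = 121 − 22 = 99 and n = 20 − 3 = 17.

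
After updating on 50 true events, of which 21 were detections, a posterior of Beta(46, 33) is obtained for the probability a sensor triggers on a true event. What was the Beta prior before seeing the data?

Beta(25, 4)

A Beta(α, β) prior with s successes and f failures in binomial data gives a Beta(α+s, β+f) posterior.
So α = 46 − 21 = 25 and β = 33 − 29 = 4.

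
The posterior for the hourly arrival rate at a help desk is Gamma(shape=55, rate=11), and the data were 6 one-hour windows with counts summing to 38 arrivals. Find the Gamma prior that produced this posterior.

Gamma(shape=17, rate=5)

A Gamma(α, β) prior (rate parametrization) on a Poisson rate with n observations summing to S gives posterior Gamma(α+S, β+n).
So α = 55 − 38 = 17 and β = 11 − 6 = 5.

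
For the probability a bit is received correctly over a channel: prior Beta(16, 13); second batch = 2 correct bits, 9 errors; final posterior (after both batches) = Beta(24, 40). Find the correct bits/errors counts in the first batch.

6 correct bits and 18 errors

Sequential conjugate updates are equivalent to a single update on the pooled data, so total successes = posterior α − prior α and total failures = posterior β − prior β.
Total across both batches: 24−16=8 correct bits, 40−13=27 errors.
Subtract the second batch: 8−2=6 correct bits and 27−9=18 errors.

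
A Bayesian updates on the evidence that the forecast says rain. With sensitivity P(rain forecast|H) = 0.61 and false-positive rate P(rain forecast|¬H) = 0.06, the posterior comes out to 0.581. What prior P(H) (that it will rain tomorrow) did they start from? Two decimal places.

P(H) = 0.12

In odds form, posterior odds = prior odds × likelihood ratio, so prior odds = posterior odds ÷ LR.
Posterior odds = 0.581/(1−0.581) = 1.3866. LR = 0.61/0.06 = 10.1667.
Prior odds = 1.3866/10.1667 = 0.1364, so P(H) = 0.1364/(1+0.1364) ≈ 0.12.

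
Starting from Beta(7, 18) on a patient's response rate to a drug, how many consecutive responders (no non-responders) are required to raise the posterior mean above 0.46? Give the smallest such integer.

After k responders and 0 non-responders the posterior is Beta(7+k, 18), with mean (7+k)/(7+18+k).
Set (7+k)/(25+k) > 0.46 and solve: k > (0.46·25 − 7)/(1 − 0.46) = 8.333.
The smallest integer exceeding 8.333 is 9, and checking k=9: (16)/(34) = 0.4706 > 0.46.

k = 9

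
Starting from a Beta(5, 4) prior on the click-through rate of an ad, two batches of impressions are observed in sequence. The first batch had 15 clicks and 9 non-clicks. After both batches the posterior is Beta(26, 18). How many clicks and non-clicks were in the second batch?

Because Beta–binomial updating is additive in the counts, the combined data contributed (α_post−α_prior, β_post−β_prior) successes and failures.
Total across both batches: 26−5=21 clicks, 18−4=14 non-clicks.
Subtract the first batch: 21−15=6 clicks and 14−9=5 non-clicks.

6 clicks and 5 non-clicks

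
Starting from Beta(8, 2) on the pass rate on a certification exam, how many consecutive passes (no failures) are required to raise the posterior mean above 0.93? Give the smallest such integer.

After k passes and 0 failures the posterior is Beta(8+k, 2), with mean (8+k)/(8+2+k).
Set (8+k)/(10+k) > 0.93 and solve: k > (0.93·10 − 8)/(1 − 0.93) = 18.571.
The smallest integer exceeding 18.571 is 19.

k = 19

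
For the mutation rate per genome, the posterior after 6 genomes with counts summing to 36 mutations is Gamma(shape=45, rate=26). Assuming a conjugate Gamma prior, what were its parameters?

Gamma(shape=9, rate=20)

A Gamma(α, β) prior (rate parametrization) on a Poisson rate with n observations summing to S gives posterior Gamma(α+S, β+n).
So α = 45 − 36 = 9 and β = 26 − 6 = 20.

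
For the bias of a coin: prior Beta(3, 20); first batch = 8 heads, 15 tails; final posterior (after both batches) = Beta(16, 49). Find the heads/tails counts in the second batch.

Sequential conjugate updates are equivalent to a single update on the pooled data, so total successes = posterior α − prior α and total failures = posterior β − prior β.
Total across both batches: 16−3=13 heads, 49−20=29 tails.
Subtract the first batch: 13−8=5 heads and 29−15=14 tails.

5 heads and 14 tails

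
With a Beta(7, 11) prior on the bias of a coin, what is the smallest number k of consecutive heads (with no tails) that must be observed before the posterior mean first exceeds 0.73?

k = 23

After k heads and 0 tails the posterior is Beta(7+k, 11), with mean (7+k)/(7+11+k).
Set (7+k)/(18+k) > 0.73 and solve: k > (0.73·18 − 7)/(1 − 0.73) = 22.741.
The smallest integer exceeding 22.741 is 23, and checking k=23: (30)/(41) = 0.7317 > 0.73.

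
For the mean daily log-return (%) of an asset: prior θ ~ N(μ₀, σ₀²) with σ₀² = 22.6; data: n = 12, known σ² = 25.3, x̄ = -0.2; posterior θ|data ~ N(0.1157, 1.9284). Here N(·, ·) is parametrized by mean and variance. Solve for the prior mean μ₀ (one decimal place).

μ₀ = 3.5

With known observation variance, the Normal–Normal posterior has precision τ_n = τ₀ + n/σ² and mean μ_n = (τ₀μ₀ + (n/σ²)x̄)/τ_n.
Here τ₀ = 1/22.6 = 0.044248 and τ_data = 12/25.3 = 0.474308, so τ_n = 0.518556.
Rearranging for μ₀: μ₀ = (μ_n·τ_n − τ_data·x̄)/τ₀ = (0.1157·0.518556 − 0.474308·-0.2) / 0.044248 = 0.154859/0.044248 ≈ 3.5.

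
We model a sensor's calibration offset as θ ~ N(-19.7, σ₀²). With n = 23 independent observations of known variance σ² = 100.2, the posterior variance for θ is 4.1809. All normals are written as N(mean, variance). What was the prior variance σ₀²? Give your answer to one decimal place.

σ₀² = 103.7

For the Normal–Normal model with known σ², precisions add: τ_n = τ₀ + n/σ².
So 1/σ₀² = 1/4.1809 − 23/100.2 = 0.239183 − 0.229541 = 0.009642.
Hence σ₀² = 1/0.009642 ≈ 103.7.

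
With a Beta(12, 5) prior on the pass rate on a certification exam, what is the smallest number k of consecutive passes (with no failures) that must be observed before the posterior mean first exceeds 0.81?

After k passes and 0 failures the posterior is Beta(12+k, 5), with mean (12+k)/(12+5+k).
Set (12+k)/(17+k) > 0.81 and solve: k > (0.81·17 − 12)/(1 − 0.81) = 9.316.
The smallest integer exceeding 9.316 is 10.

k = 10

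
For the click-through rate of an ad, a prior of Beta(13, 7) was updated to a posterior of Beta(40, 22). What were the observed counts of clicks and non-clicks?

Beta is conjugate to the binomial likelihood: posterior = Beta(α+s, β+f).
So s = 40 − 13 = 27 and f = 22 − 7 = 15.

27 clicks and 15 non-clicks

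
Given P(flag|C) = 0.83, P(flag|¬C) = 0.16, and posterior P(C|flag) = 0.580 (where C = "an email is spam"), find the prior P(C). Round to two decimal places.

In odds form, posterior odds = prior odds × likelihood ratio, so prior odds = posterior odds ÷ LR.
Posterior odds = 0.580/(1−0.580) = 1.3810. LR = 0.83/0.16 = 5.1875.
Prior odds = 1.3810/5.1875 = 0.2662, so P(C) = 0.2662/(1+0.2662) ≈ 0.21.

P(C) = 0.21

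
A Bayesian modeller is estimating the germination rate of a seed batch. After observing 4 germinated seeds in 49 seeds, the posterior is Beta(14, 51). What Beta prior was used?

A Beta(α, β) prior with s successes and f failures in binomial data gives a Beta(α+s, β+f) posterior.
Subtract the data counts: 14−4=10, 51−45=6.

Beta(10, 6)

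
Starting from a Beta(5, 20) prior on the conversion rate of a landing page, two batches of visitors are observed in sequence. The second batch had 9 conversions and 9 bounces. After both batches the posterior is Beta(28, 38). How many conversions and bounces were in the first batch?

Because Beta–binomial updating is additive in the counts, the combined data contributed (α_post−α_prior, β_post−β_prior) successes and failures.
Total across both batches: 28−5=23 conversions, 38−20=18 bounces.
Subtract the second batch: 23−9=14 conversions and 18−9=9 bounces.

14 conversions and 9 bounces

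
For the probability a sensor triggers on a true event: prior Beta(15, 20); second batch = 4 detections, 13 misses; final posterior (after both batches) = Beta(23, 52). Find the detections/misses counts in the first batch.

Because Beta–binomial updating is additive in the counts, the combined data contributed (α_post−α_prior, β_post−β_prior) successes and failures.
Total across both batches: 23−15=8 detections, 52−20=32 misses.
Subtract the second batch: 8−4=4 detections and 32−13=19 misses.

4 detections and 19 misses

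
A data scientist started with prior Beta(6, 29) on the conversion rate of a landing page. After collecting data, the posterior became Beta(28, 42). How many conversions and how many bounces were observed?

Under Beta–binomial conjugacy the posterior parameters are (α+s, β+f).
So s = 28 − 6 = 22 and f = 42 − 29 = 13.

22 conversions and 13 bounces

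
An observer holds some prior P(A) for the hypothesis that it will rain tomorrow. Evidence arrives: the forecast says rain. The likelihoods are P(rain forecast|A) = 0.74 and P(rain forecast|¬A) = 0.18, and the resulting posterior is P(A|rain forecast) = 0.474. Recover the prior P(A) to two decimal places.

P(A) = 0.18

In odds form, posterior odds = prior odds × likelihood ratio, so prior odds = posterior odds ÷ LR.
Posterior odds = 0.474/(1−0.474) = 0.9011. LR = 0.74/0.18 = 4.1111.
Prior odds = 0.9011/4.1111 = 0.2192, so P(A) = 0.2192/(1+0.2192) ≈ 0.18.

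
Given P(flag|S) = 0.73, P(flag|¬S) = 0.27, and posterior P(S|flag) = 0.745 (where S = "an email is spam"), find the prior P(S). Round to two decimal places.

P(S) = 0.52

Bayes' rule in odds form gives O(S|E) = O(S)·[P(E|S)/P(E|¬S)], hence O(S) = O(S|E)/LR.
Posterior odds = 0.745/(1−0.745) = 2.9216. LR = 0.73/0.27 = 2.7037.
Prior odds = 2.9216/2.7037 = 1.0806, so P(S) = 1.0806/(1+1.0806) ≈ 0.52.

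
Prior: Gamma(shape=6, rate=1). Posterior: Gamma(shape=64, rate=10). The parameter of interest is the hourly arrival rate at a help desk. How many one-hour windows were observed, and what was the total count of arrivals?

n = 9 one-hour windows with total 58 arrivals

Gamma–Poisson conjugacy: posterior shape = α + Σxᵢ, posterior rate = β + n.
Matching: Σxᵢ = 64 − 6 = 58 and n = 10 − 1 = 9.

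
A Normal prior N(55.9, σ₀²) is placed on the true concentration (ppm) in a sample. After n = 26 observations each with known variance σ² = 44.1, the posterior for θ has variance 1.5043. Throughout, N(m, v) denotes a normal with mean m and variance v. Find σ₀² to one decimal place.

σ₀² = 13.3

For the Normal–Normal model with known σ², precisions add: τ_n = τ₀ + n/σ².
So 1/σ₀² = 1/1.5043 − 26/44.1 = 0.664761 − 0.589569 = 0.075192.
Hence σ₀² = 1/0.075192 ≈ 13.3.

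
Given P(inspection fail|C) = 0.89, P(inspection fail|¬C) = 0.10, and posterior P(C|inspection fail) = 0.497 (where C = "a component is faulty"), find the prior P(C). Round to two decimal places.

P(C) = 0.10

Bayes' rule in odds form gives O(C|E) = O(C)·[P(E|C)/P(E|¬C)], hence O(C) = O(C|E)/LR.
Posterior odds = 0.497/(1−0.497) = 0.9881. LR = 0.89/0.10 = 8.9000.
Prior odds = 0.9881/8.9000 = 0.1110, so P(C) = 0.1110/(1+0.1110) ≈ 0.10.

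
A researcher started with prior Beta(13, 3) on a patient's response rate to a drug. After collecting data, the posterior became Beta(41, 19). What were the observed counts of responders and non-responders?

28 responders and 16 non-responders

Under Beta–binomial conjugacy the posterior parameters are (a+s, b+f).
Match parameters: s=41−13=28, f=19−3=16.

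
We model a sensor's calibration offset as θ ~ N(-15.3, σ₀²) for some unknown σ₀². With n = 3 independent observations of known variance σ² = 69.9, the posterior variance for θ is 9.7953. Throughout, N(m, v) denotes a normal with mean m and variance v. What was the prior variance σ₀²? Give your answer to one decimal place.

Posterior precision equals prior precision plus data precision: 1/σ_n² = 1/σ₀² + n/σ².
So 1/σ₀² = 1/9.7953 − 3/69.9 = 0.102090 − 0.042918 = 0.059172.
Hence σ₀² = 1/0.059172 ≈ 16.9.

σ₀² = 16.9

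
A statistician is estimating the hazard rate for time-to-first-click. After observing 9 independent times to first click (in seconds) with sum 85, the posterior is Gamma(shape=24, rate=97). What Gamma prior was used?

For an exponential likelihood with a Gamma(α, β) prior on the rate, n observations with total T give posterior Gamma(α+n, β+T).
So α = 24 − 9 = 15 and β = 97 − 85 = 12.

Gamma(shape=15, rate=12)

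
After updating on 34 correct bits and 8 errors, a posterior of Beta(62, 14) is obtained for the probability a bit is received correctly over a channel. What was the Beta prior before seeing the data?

Beta is conjugate to the binomial likelihood: posterior = Beta(α+s, β+f).
So α = 62 − 34 = 28 and β = 14 − 8 = 6.

Beta(28, 6)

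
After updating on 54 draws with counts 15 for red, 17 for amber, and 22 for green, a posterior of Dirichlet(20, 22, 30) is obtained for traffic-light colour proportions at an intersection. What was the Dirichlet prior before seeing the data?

For a Dirichlet(α) prior with multinomial counts c, the posterior is Dirichlet(α + c) componentwise.
Subtract each count from the matching posterior parameter: 20−15=5, 22−17=5, 30−22=8.

Dirichlet(5, 5, 8)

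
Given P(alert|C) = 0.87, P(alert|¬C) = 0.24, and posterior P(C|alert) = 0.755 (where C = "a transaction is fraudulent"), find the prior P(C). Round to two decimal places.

Bayes' rule in odds form gives O(C|E) = O(C)·[P(E|C)/P(E|¬C)], hence O(C) = O(C|E)/LR.
Posterior odds = 0.755/(1−0.755) = 3.0816. LR = 0.87/0.24 = 3.6250.
Prior odds = 3.0816/3.6250 = 0.8501, so P(C) = 0.8501/(1+0.8501) ≈ 0.46.

P(C) = 0.46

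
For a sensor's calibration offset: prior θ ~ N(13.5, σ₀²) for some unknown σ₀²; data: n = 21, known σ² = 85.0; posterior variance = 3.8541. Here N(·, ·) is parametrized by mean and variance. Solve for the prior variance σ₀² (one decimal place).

σ₀² = 80.6

Posterior precision equals prior precision plus data precision: 1/σ_n² = 1/σ₀² + n/σ².
So 1/σ₀² = 1/3.8541 − 21/85.0 = 0.259464 − 0.247059 = 0.012405.
Hence σ₀² = 1/0.012405 ≈ 80.6.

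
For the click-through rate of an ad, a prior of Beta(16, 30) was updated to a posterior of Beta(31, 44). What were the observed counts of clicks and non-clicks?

Under Beta–binomial conjugacy the posterior parameters are (a+s, b+f).
Match parameters: s=31−16=15, f=44−30=14.

15 clicks and 14 non-clicks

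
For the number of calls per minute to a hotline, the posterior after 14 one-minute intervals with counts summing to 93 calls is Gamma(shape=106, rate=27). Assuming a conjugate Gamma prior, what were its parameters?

Gamma(shape=13, rate=13)

A Gamma(α, β) prior (rate parametrization) on a Poisson rate with n observations summing to S gives posterior Gamma(α+S, β+n).
So α = 106 − 93 = 13 and β = 27 − 14 = 13.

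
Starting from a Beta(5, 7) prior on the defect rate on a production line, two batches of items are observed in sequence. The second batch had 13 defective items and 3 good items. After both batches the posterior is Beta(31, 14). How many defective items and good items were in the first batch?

13 defective items and 4 good items

Sequential conjugate updates are equivalent to a single update on the pooled data, so total successes = posterior α − prior α and total failures = posterior β − prior β.
Total across both batches: 31−5=26 defective items, 14−7=7 good items.
Subtract the second batch: 26−13=13 defective items and 7−3=4 good items.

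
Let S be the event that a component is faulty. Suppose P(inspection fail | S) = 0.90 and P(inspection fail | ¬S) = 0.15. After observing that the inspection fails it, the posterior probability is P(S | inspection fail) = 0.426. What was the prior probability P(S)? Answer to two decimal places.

P(S) = 0.11

In odds form, posterior odds = prior odds × likelihood ratio, so prior odds = posterior odds ÷ LR.
Posterior odds = 0.426/(1−0.426) = 0.7422. LR = 0.90/0.15 = 6.0000.
Prior odds = 0.7422/6.0000 = 0.1237, so P(S) = 0.1237/(1+0.1237) ≈ 0.11.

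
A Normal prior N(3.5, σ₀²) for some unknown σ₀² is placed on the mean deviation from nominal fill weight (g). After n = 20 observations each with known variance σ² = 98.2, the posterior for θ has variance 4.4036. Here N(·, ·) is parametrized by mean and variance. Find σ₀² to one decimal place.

For the Normal–Normal model with known σ², precisions add: τ_n = τ₀ + n/σ².
So 1/σ₀² = 1/4.4036 − 20/98.2 = 0.227087 − 0.203666 = 0.023421.
Hence σ₀² = 1/0.023421 ≈ 42.7.

σ₀² = 42.7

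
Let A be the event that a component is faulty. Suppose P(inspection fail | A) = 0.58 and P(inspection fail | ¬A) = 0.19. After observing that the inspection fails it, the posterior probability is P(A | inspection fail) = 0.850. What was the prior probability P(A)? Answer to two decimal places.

P(A) = 0.65

Bayes' rule in odds form gives O(A|E) = O(A)·[P(E|A)/P(E|¬A)], hence O(A) = O(A|E)/LR.
Posterior odds = 0.850/(1−0.850) = 5.6667. LR = 0.58/0.19 = 3.0526.
Prior odds = 5.6667/3.0526 = 1.8564, so P(A) = 1.8564/(1+1.8564) ≈ 0.65.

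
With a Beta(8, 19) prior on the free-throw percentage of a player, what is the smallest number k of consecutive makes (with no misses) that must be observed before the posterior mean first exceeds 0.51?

k = 12

After k makes and 0 misses the posterior is Beta(8+k, 19), with mean (8+k)/(8+19+k).
Set (8+k)/(27+k) > 0.51 and solve: k > (0.51·27 − 8)/(1 − 0.51) = 11.776.
The smallest integer exceeding 11.776 is 12.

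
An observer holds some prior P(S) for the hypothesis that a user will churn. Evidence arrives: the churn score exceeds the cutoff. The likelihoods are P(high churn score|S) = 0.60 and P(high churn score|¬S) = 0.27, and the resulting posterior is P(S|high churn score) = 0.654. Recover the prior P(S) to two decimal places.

P(S) = 0.46

In odds form, posterior odds = prior odds × likelihood ratio, so prior odds = posterior odds ÷ LR.
Posterior odds = 0.654/(1−0.654) = 1.8902. LR = 0.60/0.27 = 2.2222.
Prior odds = 1.8902/2.2222 = 0.8506, so P(S) = 0.8506/(1+0.8506) ≈ 0.46.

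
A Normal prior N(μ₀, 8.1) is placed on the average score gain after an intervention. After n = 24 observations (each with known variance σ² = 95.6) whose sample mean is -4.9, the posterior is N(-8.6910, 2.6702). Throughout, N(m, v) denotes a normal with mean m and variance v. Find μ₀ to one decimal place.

μ₀ = -16.4

With known observation variance, the Normal–Normal posterior has precision τ_n = τ₀ + n/σ² and mean μ_n = (τ₀μ₀ + (n/σ²)x̄)/τ_n.
Here τ₀ = 1/8.1 = 0.123457 and τ_data = 24/95.6 = 0.251046, so τ_n = 0.374503.
Rearranging for μ₀: μ₀ = (μ_n·τ_n − τ_data·x̄)/τ₀ = (-8.6910·0.374503 − 0.251046·-4.9) / 0.123457 = -2.024680/0.123457 ≈ -16.4.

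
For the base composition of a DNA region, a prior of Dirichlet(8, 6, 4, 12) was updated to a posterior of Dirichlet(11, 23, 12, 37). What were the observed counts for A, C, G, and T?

counts (3, 17, 8, 25)

For a Dirichlet(α) prior with multinomial counts c, the posterior is Dirichlet(α + c) componentwise.
Counts are posterior − prior componentwise: 11−8=3, 23−6=17, 12−4=8, 37−12=25.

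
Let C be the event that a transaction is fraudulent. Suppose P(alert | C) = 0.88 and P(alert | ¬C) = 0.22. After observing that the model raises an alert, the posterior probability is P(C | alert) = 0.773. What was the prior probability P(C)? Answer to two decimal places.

Bayes' rule in odds form gives O(C|E) = O(C)·[P(E|C)/P(E|¬C)], hence O(C) = O(C|E)/LR.
Posterior odds = 0.773/(1−0.773) = 3.4053. LR = 0.88/0.22 = 4.0000.
Prior odds = 3.4053/4.0000 = 0.8513, so P(C) = 0.8513/(1+0.8513) ≈ 0.46.

P(C) = 0.46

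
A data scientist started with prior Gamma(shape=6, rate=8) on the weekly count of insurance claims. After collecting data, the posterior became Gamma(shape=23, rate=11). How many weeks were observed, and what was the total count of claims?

n = 3 weeks with total 17 claims

A Gamma(α, β) prior (rate parametrization) on a Poisson rate with n observations summing to S gives posterior Gamma(α+S, β+n).
Matching: Σxᵢ = 23 − 6 = 17 and n = 11 − 8 = 3.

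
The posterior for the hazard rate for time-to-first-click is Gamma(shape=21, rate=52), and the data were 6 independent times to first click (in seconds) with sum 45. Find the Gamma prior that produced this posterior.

Gamma(shape=15, rate=7)

Gamma–exponential conjugacy: posterior shape = α + n, posterior rate = β + Σtᵢ.
So α = 21 − 6 = 15 and β = 52 − 45 = 7.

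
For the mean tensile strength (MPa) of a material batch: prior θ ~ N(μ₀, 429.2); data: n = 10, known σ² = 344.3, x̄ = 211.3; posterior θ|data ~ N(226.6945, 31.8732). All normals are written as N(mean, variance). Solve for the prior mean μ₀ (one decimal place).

The posterior mean is a precision-weighted average: μ_n = (τ₀μ₀ + τ_data·x̄)/(τ₀+τ_data), with τ₀=1/σ₀² and τ_data=n/σ².
Here τ₀ = 1/429.2 = 0.002330 and τ_data = 10/344.3 = 0.029044, so τ_n = 0.031374.
Rearranging for μ₀: μ₀ = (μ_n·τ_n − τ_data·x̄)/τ₀ = (226.6945·0.031374 − 0.029044·211.3) / 0.002330 = 0.975316/0.002330 ≈ 418.6.

μ₀ = 418.6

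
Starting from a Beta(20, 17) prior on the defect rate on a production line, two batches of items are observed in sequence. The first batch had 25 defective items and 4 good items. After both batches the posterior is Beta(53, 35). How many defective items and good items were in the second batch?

8 defective items and 14 good items

Sequential conjugate updates are equivalent to a single update on the pooled data, so total successes = posterior α − prior α and total failures = posterior β − prior β.
Total across both batches: 53−20=33 defective items, 35−17=18 good items.
Subtract the first batch: 33−25=8 defective items and 18−4=14 good items.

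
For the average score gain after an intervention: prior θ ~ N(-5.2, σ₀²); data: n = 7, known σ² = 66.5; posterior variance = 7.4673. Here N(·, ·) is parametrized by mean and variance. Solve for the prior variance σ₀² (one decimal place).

Posterior precision equals prior precision plus data precision: 1/σ_n² = 1/σ₀² + n/σ².
So 1/σ₀² = 1/7.4673 − 7/66.5 = 0.133917 − 0.105263 = 0.028654.
Hence σ₀² = 1/0.028654 ≈ 34.9.

σ₀² = 34.9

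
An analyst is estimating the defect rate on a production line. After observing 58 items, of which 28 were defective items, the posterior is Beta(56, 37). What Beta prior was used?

Under Beta–binomial conjugacy the posterior parameters are (a+s, b+f).
So a = 56 − 28 = 28 and b = 37 − 30 = 7.

Beta(28, 7)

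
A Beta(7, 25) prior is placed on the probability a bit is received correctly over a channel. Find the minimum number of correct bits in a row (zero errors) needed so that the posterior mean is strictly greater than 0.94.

After k correct bits and 0 errors the posterior is Beta(7+k, 25), with mean (7+k)/(7+25+k).
Set (7+k)/(32+k) > 0.94 and solve: k > (0.94·32 − 7)/(1 − 0.94) = 384.667.
The smallest integer exceeding 384.667 is 385, and checking k=385: (392)/(417) = 0.9400 > 0.94.

k = 385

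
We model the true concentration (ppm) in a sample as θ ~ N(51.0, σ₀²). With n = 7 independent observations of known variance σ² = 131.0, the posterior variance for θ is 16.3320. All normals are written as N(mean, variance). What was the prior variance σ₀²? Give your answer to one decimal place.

Posterior precision equals prior precision plus data precision: 1/σ_n² = 1/σ₀² + n/σ².
So 1/σ₀² = 1/16.3320 − 7/131.0 = 0.061229 − 0.053435 = 0.007794.
Hence σ₀² = 1/0.007794 ≈ 128.3.

σ₀² = 128.3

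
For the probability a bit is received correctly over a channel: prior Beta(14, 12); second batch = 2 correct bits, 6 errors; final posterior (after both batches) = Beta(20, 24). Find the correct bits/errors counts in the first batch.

Sequential conjugate updates are equivalent to a single update on the pooled data, so total successes = posterior α − prior α and total failures = posterior β − prior β.
Total across both batches: 20−14=6 correct bits, 24−12=12 errors.
Subtract the second batch: 6−2=4 correct bits and 12−6=6 errors.

4 correct bits and 6 errors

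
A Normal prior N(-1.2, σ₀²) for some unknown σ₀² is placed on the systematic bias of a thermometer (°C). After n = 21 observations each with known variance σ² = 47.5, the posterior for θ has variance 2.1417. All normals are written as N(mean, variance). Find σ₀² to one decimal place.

σ₀² = 40.3

Posterior precision equals prior precision plus data precision: 1/σ_n² = 1/σ₀² + n/σ².
So 1/σ₀² = 1/2.1417 − 21/47.5 = 0.466919 − 0.442105 = 0.024814.
Hence σ₀² = 1/0.024814 ≈ 40.3.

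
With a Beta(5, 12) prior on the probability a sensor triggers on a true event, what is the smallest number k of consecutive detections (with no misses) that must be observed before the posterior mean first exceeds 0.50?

After k detections and 0 misses the posterior is Beta(5+k, 12), with mean (5+k)/(5+12+k).
Set (5+k)/(17+k) > 0.50 and solve: k > (0.50·17 − 5)/(1 − 0.50) = 7.000.
The smallest integer exceeding 7.000 is 8.

k = 8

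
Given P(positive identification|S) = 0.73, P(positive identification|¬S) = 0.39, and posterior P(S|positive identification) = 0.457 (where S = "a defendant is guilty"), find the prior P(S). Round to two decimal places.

Bayes' rule in odds form gives O(S|E) = O(S)·[P(E|S)/P(E|¬S)], hence O(S) = O(S|E)/LR.
Posterior odds = 0.457/(1−0.457) = 0.8416. LR = 0.73/0.39 = 1.8718.
Prior odds = 0.8416/1.8718 = 0.4496, so P(S) = 0.4496/(1+0.4496) ≈ 0.31.

P(S) = 0.31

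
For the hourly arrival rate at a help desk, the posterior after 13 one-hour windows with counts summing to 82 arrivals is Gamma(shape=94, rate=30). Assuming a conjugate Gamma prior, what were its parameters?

A Gamma(α, β) prior (rate parametrization) on a Poisson rate with n observations summing to S gives posterior Gamma(α+S, β+n).
So α = 94 − 82 = 12 and β = 30 − 13 = 17.

Gamma(shape=12, rate=17)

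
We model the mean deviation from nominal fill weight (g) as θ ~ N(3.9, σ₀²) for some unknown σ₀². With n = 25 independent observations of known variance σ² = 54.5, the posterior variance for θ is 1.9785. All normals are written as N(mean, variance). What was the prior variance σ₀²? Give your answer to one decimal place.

σ₀² = 21.4

For the Normal–Normal model with known σ², precisions add: τ_n = τ₀ + n/σ².
So 1/σ₀² = 1/1.9785 − 25/54.5 = 0.505433 − 0.458716 = 0.046717.
Hence σ₀² = 1/0.046717 ≈ 21.4.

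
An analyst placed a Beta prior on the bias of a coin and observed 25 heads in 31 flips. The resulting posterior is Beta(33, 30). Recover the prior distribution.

Beta is conjugate to the binomial likelihood: posterior = Beta(α+s, β+f).
So α = 33 − 25 = 8 and β = 30 − 6 = 24.

Beta(8, 24)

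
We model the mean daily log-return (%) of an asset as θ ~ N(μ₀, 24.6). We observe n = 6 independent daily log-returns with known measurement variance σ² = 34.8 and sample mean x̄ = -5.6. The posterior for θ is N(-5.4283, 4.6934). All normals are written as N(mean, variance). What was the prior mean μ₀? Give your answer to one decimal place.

μ₀ = -4.7

The posterior mean is a precision-weighted average: μ_n = (τ₀μ₀ + τ_data·x̄)/(τ₀+τ_data), with τ₀=1/σ₀² and τ_data=n/σ².
Here τ₀ = 1/24.6 = 0.040650 and τ_data = 6/34.8 = 0.172414, so τ_n = 0.213064.
Rearranging for μ₀: μ₀ = (μ_n·τ_n − τ_data·x̄)/τ₀ = (-5.4283·0.213064 − 0.172414·-5.6) / 0.040650 = -0.191057/0.040650 ≈ -4.7.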